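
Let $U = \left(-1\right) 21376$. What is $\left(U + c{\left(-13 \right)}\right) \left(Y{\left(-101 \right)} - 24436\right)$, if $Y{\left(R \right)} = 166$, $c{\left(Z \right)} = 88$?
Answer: $516659760$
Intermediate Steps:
$U = -21376$
$\left(U + c{\left(-13 \right)}\right) \left(Y{\left(-101 \right)} - 24436\right) = \left(-21376 + 88\right) \left(166 - 24436\right) = \left(-21288\right) \left(-24270\right) = 516659760$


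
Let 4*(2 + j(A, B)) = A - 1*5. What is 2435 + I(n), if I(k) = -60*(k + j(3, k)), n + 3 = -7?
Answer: 3185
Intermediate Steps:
n = -10 (n = -3 - 7 = -10)
j(A, B) = -13/4 + A/4 (j(A, B) = -2 + (A - 1*5)/4 = -2 + (A - 5)/4 = -2 + (-5 + A)/4 = -2 + (-5/4 + A/4) = -13/4 + A/4)
I(k) = 150 - 60*k (I(k) = -60*(k + (-13/4 + (¼)*3)) = -60*(k + (-13/4 + ¾)) = -60*(k - 5/2) = -60*(-5/2 + k) = 150 - 60*k)
2435 + I(n) = 2435 + (150 - 60*(-10)) = 2435 + (150 + 600) = 2435 + 750 = 3185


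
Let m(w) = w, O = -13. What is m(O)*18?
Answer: -234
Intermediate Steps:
m(O)*18 = -13*18 = -234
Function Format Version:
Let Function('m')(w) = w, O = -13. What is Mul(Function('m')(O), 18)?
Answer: -234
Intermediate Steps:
Mul(Function('m')(O), 18) = Mul(-13, 18) = -234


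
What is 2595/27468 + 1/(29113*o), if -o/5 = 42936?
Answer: 21453300347/227082564520 ≈ 0.094474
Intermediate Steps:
o = -214680 (o = -5*42936 = -214680)
2595/27468 + 1/(29113*o) = 2595/27468 + 1/(29113*(-214680)) = 2595*(1/27468) + (1/29113)*(-1/214680) = 865/9156 - 1/6249978840 = 21453300347/227082564520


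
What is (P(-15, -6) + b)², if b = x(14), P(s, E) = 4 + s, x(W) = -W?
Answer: 625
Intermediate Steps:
b = -14 (b = -1*14 = -14)
(P(-15, -6) + b)² = ((4 - 15) - 14)² = (-11 - 14)² = (-25)² = 625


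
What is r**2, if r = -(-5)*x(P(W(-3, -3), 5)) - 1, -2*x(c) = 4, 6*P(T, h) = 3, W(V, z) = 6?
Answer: 121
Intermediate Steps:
P(T, h) = 1/2 (P(T, h) = (1/6)*3 = 1/2)
x(c) = -2 (x(c) = -1/2*4 = -2)
r = -11 (r = -(-5)*(-2) - 1 = -1*10 - 1 = -10 - 1 = -11)
r**2 = (-11)**2 = 121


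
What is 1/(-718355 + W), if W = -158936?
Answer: -1/877291 ≈ -1.1399e-6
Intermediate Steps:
1/(-718355 + W) = 1/(-718355 - 158936) = 1/(-877291) = -1/877291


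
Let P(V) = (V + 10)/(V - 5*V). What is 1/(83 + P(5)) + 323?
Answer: 106271/329 ≈ 323.01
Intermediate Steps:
P(V) = -(10 + V)/(4*V) (P(V) = (10 + V)/((-4*V)) = (10 + V)*(-1/(4*V)) = -(10 + V)/(4*V))
1/(83 + P(5)) + 323 = 1/(83 + (1/4)*(-10 - 1*5)/5) + 323 = 1/(83 + (1/4)*(1/5)*(-10 - 5)) + 323 = 1/(83 + (1/4)*(1/5)*(-15)) + 323 = 1/(83 - 3/4) + 323 = 1/(329/4) + 323 = 4/329 + 323 = 106271/329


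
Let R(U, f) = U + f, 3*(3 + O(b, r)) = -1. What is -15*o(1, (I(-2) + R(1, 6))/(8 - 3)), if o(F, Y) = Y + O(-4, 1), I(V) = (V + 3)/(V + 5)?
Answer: 28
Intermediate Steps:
O(b, r) = -10/3 (O(b, r) = -3 + (⅓)*(-1) = -3 - ⅓ = -10/3)
I(V) = (3 + V)/(5 + V)
o(F, Y) = -10/3 + Y (o(F, Y) = Y - 10/3 = -10/3 + Y)
-15*o(1, (I(-2) + R(1, 6))/(8 - 3)) = -15*(-10/3 + ((3 - 2)/(5 - 2) + (1 + 6))/(8 - 3)) = -15*(-10/3 + (1/3 + 7)/5) = -15*(-10/3 + ((⅓)*1 + 7)*(⅕)) = -15*(-10/3 + (⅓ + 7)*(⅕)) = -15*(-10/3 + (22/3)*(⅕)) = -15*(-10/3 + 22/15) = -15*(-28/15) = 28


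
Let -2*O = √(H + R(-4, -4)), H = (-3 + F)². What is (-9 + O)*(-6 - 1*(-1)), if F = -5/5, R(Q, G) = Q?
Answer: 45 + 5*√3 ≈ 53.660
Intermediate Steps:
F = -1 (F = -5*⅕ = -1)
H = 16 (H = (-3 - 1)² = (-4)² = 16)
O = -√3 (O = -√(16 - 4)/2 = -√3 ≈ -1.7320)
(-9 + O)*(-6 - 1*(-1)) = (-9 - √3)*(-6 - 1*(-1)) = (-9 - √3)*(-6 + 1) = (-9 - √3)*(-5) = 45 + 5*√3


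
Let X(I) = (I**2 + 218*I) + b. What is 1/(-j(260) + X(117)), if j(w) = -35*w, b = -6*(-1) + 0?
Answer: 1/48301 ≈ 2.0704e-5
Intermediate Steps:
b = 6 (b = 6 + 0 = 6)
X(I) = 6 + I**2 + 218*I (X(I) = (I**2 + 218*I) + 6 = 6 + I**2 + 218*I)
1/(-j(260) + X(117)) = 1/(-(-35)*260 + (6 + 117**2 + 218*117)) = 1/(-1*(-9100) + (6 + 13689 + 25506)) = 1/(9100 + 39201) = 1/48301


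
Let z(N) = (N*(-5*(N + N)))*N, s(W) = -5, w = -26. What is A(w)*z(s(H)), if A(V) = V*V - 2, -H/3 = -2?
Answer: 842500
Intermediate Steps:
H = 6 (H = -3*(-2) = 6)
A(V) = -2 + V**2 (A(V) = V**2 - 2 = -2 + V**2)
z(N) = -10*N**3 (z(N) = (N*(-10*N))*N = (-10*N**2)*N = -10*N**3)
A(w)*z(s(H)) = (-2 + (-26)**2)*(-10*(-5)**3) = (-2 + 676)*(-10*(-125)) = 674*1250 = 842500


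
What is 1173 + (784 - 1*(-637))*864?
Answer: 1228917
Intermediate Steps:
1173 + (784 - 1*(-637))*864 = 1173 + (784 + 637)*864 = 1173 + 1421*864 = 1173 + 1227744 = 1228917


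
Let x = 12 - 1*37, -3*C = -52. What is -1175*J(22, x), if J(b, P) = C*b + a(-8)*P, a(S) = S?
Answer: -2049200/3 ≈ -6.8307e+5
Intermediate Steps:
C = 52/3 (C = -1/3*(-52) = 52/3 ≈ 17.333)
x = -25 (x = 12 - 37 = -25)
J(b, P) = -8*P + 52*b/3 (J(b, P) = 52*b/3 - 8*P = -8*P + 52*b/3)
-1175*J(22, x) = -1175*(-8*(-25) + (52/3)*22) = -1175*(200 + 1144/3) = -1175*1744/3 = -2049200/3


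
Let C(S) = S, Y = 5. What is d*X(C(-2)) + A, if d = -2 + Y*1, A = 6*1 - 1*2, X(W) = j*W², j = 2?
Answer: 28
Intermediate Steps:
X(W) = 2*W²
A = 4 (A = 6 - 2 = 4)
d = 3 (d = -2 + 5*1 = -2 + 5 = 3)
d*X(C(-2)) + A = 3*(2*(-2)²) + 4 = 3*(2*4) + 4 = 3*8 + 4 = 24 + 4 = 28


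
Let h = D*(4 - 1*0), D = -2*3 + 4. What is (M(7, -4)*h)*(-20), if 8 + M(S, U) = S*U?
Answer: -5760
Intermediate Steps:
M(S, U) = -8 + S*U
D = -2 (D = -6 + 4 = -2)
h = -8 (h = -2*(4 - 1*0) = -2*(4 + 0) = -2*4 = -8)
(M(7, -4)*h)*(-20) = ((-8 + 7*(-4))*(-8))*(-20) = ((-8 - 28)*(-8))*(-20) = -36*(-8)*(-20) = 288*(-20) = -5760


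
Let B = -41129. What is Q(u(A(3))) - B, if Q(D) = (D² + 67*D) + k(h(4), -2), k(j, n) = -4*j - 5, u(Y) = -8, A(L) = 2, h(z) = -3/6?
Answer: 40654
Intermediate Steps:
h(z) = -½ (h(z) = -3*⅙ = -½)
k(j, n) = -5 - 4*j
Q(D) = -3 + D² + 67*D (Q(D) = (D² + 67*D) + (-5 - 4*(-½)) = (D² + 67*D) + (-5 + 2) = (D² + 67*D) - 3 = -3 + D² + 67*D)
Q(u(A(3))) - B = (-3 + (-8)² + 67*(-8)) - 1*(-41129) = (-3 + 64 - 536) + 41129 = -475 + 41129 = 40654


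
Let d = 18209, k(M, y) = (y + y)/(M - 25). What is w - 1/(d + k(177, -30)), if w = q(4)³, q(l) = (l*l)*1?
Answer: 2834132954/691927 ≈ 4096.0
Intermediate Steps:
k(M, y) = 2*y/(-25 + M) (k(M, y) = (2*y)/(-25 + M) = 2*y/(-25 + M))
q(l) = l² (q(l) = l²*1 = l²)
w = 4096 (w = (4²)³ = 16³ = 4096)
w - 1/(d + k(177, -30)) = 4096 - 1/(18209 + 2*(-30)/(-25 + 177)) = 4096 - 1/(18209 + 2*(-30)/152) = 4096 - 1/(18209 + 2*(-30)*(1/152)) = 4096 - 1/(18209 - 15/38) = 4096 - 1/691927/38 = 4096 - 1*38/691927 = 4096 - 38/691927 = 2834132954/691927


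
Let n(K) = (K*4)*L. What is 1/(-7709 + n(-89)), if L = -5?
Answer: -1/5929 ≈ -0.00016866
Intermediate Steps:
n(K) = -20*K (n(K) = (K*4)*(-5) = (4*K)*(-5) = -20*K)
1/(-7709 + n(-89)) = 1/(-7709 - 20*(-89)) = 1/(-7709 + 1780) = 1/(-5929) = -1/5929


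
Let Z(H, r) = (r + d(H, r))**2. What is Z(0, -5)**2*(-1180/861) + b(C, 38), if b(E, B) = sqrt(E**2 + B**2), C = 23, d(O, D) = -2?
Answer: -404740/123 + sqrt(1973) ≈ -3246.2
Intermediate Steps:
Z(H, r) = (-2 + r)**2 (Z(H, r) = (r - 2)**2 = (-2 + r)**2)
b(E, B) = sqrt(B**2 + E**2)
Z(0, -5)**2*(-1180/861) + b(C, 38) = ((-2 - 5)**2)**2*(-1180/861) + sqrt(38**2 + 23**2) = ((-7)**2)**2*(-1180*1/861) + sqrt(1444 + 529) = 49**2*(-1180/861) + sqrt(1973) = 2401*(-1180/861) + sqrt(1973) = -404740/123 + sqrt(1973)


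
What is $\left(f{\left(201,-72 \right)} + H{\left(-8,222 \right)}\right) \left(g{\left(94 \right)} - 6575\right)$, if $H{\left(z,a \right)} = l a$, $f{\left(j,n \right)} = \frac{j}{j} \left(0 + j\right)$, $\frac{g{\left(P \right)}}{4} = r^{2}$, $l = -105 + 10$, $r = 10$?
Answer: $128989575$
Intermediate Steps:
$l = -95$
$g{\left(P \right)} = 400$ ($g{\left(P \right)} = 4 \cdot 10^{2} = 4 \cdot 100 = 400$)
$f{\left(j,n \right)} = j$ ($f{\left(j,n \right)} = 1 j = j$)
$H{\left(z,a \right)} = - 95 a$
$\left(f{\left(201,-72 \right)} + H{\left(-8,222 \right)}\right) \left(g{\left(94 \right)} - 6575\right) = \left(201 - 21090\right) \left(400 - 6575\right) = \left(201 - 21090\right) \left(-6175\right) = \left(-20889\right) \left(-6175\right) = 128989575$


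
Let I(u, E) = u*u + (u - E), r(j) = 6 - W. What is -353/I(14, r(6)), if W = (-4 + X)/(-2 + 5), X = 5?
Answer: -1059/613 ≈ -1.7276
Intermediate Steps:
W = ⅓ (W = (-4 + 5)/(-2 + 5) = 1/3 = 1*(⅓) = ⅓ ≈ 0.33333)
r(j) = 17/3 (r(j) = 6 - 1*⅓ = 6 - ⅓ = 17/3)
I(u, E) = u + u² - E (I(u, E) = u² + (u - E) = u + u² - E)
-353/I(14, r(6)) = -353/(14 + 14² - 1*17/3) = -353/(14 + 196 - 17/3) = -353/613/3 = -353*3/613 = -1059/613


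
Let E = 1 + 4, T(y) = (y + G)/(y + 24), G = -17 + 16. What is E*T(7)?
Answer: 30/31 ≈ 0.96774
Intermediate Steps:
G = -1
T(y) = (-1 + y)/(24 + y) (T(y) = (y - 1)/(y + 24) = (-1 + y)/(24 + y))
E = 5
E*T(7) = 5*((-1 + 7)/(24 + 7)) = 5*(6/31) = 30/31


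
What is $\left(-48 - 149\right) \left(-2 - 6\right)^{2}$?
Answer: $-12608$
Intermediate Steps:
$\left(-48 - 149\right) \left(-2 - 6\right)^{2} = - 197 \left(-8\right)^{2} = \left(-197\right) 64 = -12608$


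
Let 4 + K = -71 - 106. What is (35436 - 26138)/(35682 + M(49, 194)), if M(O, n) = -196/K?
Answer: 841469/3229319 ≈ 0.26057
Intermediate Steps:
K = -181 (K = -4 + (-71 - 106) = -4 - 177 = -181)
M(O, n) = 196/181 (M(O, n) = -196/(-181) = -196*(-1/181) = 196/181)
(35436 - 26138)/(35682 + M(49, 194)) = (35436 - 26138)/(35682 + 196/181) = 9298/(6458638/181) = 9298*(181/6458638) = 841469/3229319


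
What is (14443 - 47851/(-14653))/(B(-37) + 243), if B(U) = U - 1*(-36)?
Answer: 105840565/1773013 ≈ 59.695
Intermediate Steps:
B(U) = 36 + U (B(U) = U + 36 = 36 + U)
(14443 - 47851/(-14653))/(B(-37) + 243) = (14443 - 47851/(-14653))/((36 - 37) + 243) = (14443 - 47851*(-1/14653))/(-1 + 243) = (14443 + 47851/14653)/242 = (211681130/14653)*(1/242) = 105840565/1773013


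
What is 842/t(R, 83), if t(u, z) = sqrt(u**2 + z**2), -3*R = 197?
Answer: 1263*sqrt(100810)/50405 ≈ 7.9558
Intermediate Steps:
R = -197/3 (R = -1/3*197 = -197/3 ≈ -65.667)
842/t(R, 83) = 842/(sqrt((-197/3)**2 + 83**2)) = 842/(sqrt(38809/9 + 6889)) = 842/(sqrt(100810/9)) = 842/((sqrt(100810)/3)) = 842*(3*sqrt(100810)/100810) = 1263*sqrt(100810)/50405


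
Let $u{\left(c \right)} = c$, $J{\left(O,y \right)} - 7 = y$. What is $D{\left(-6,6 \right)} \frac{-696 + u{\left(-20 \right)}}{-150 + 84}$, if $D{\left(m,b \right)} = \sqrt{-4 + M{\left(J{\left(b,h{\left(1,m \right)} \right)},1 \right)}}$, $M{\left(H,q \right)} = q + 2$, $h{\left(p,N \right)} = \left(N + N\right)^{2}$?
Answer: $\frac{358 i}{33} \approx 10.848 i$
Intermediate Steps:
$h{\left(p,N \right)} = 4 N^{2}$ ($h{\left(p,N \right)} = \left(2 N\right)^{2} = 4 N^{2}$)
$J{\left(O,y \right)} = 7 + y$
$M{\left(H,q \right)} = 2 + q$
$D{\left(m,b \right)} = i$ ($D{\left(m,b \right)} = \sqrt{-4 + \left(2 + 1\right)} = \sqrt{-4 + 3} = \sqrt{-1} = i$)
$D{\left(-6,6 \right)} \frac{-696 + u{\left(-20 \right)}}{-150 + 84} = i \frac{-696 - 20}{-150 + 84} = i \left(- \frac{716}{-66}\right) = i \left(\left(-716\right) \left(- \frac{1}{66}\right)\right) = i \frac{358}{33} = \frac{358 i}{33}$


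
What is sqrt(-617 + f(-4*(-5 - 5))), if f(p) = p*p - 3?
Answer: 14*sqrt(5) ≈ 31.305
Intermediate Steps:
f(p) = -3 + p**2 (f(p) = p**2 - 3 = -3 + p**2)
sqrt(-617 + f(-4*(-5 - 5))) = sqrt(-617 + (-3 + (-4*(-5 - 5))**2)) = sqrt(-617 + (-3 + (-4*(-10))**2)) = sqrt(-617 + (-3 + 40**2)) = sqrt(-617 + (-3 + 1600)) = sqrt(-617 + 1597) = sqrt(980) = 14*sqrt(5)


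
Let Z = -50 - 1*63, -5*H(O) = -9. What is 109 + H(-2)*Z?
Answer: -472/5 ≈ -94.400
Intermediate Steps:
H(O) = 9/5 (H(O) = -1/5*(-9) = 9/5)
Z = -113 (Z = -50 - 63 = -113)
109 + H(-2)*Z = 109 + (9/5)*(-113) = 109 - 1017/5 = -472/5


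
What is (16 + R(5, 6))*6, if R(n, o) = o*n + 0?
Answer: 276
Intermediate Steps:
R(n, o) = n*o (R(n, o) = n*o + 0 = n*o)
(16 + R(5, 6))*6 = (16 + 5*6)*6 = (16 + 30)*6 = 46*6 = 276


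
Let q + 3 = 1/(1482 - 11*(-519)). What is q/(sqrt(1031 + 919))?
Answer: -10786*sqrt(78)/1402245 ≈ -0.067933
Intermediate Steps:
q = -21572/7191 (q = -3 + 1/(1482 - 11*(-519)) = -3 + 1/(1482 + 5709) = -3 + 1/7191 = -21572/7191 ≈ -2.9999)
q/(sqrt(1031 + 919)) = -21572/(7191*sqrt(1031 + 919)) = -21572*sqrt(78)/390/7191 = -10786*sqrt(78)/1402245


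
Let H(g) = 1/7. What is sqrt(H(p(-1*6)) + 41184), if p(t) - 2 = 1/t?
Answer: sqrt(2018023)/7 ≈ 202.94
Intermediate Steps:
p(t) = 2 + 1/t
H(g) = 1/7
sqrt(H(p(-1*6)) + 41184) = sqrt(1/7 + 41184) = sqrt(288289/7) = sqrt(2018023)/7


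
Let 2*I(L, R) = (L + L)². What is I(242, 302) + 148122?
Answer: 265250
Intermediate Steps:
I(L, R) = 2*L² (I(L, R) = (L + L)²/2 = (2*L)²/2 = (4*L²)/2 = 2*L²)
I(242, 302) + 148122 = 2*242² + 148122 = 2*58564 + 148122 = 117128 + 148122 = 265250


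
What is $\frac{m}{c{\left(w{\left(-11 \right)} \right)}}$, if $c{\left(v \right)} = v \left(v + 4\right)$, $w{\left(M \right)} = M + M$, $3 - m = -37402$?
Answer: $\frac{37405}{396} \approx 94.457$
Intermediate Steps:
$m = 37405$ ($m = 3 - -37402 = 3 + 37402 = 37405$)
$w{\left(M \right)} = 2 M$
$c{\left(v \right)} = v \left(4 + v\right)$
$\frac{m}{c{\left(w{\left(-11 \right)} \right)}} = \frac{37405}{2 \left(-11\right) \left(4 + 2 \left(-11\right)\right)} = \frac{37405}{\left(-22\right) \left(4 - 22\right)} = \frac{37405}{\left(-22\right) \left(-18\right)} = \frac{37405}{396}$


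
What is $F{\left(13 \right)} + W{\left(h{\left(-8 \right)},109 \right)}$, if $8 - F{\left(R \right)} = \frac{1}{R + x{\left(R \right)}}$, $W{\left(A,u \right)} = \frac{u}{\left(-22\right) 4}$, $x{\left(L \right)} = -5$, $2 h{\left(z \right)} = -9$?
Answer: $\frac{73}{11} \approx 6.6364$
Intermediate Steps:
$h{\left(z \right)} = - \frac{9}{2}$ ($h{\left(z \right)} = \frac{1}{2} \left(-9\right) = - \frac{9}{2}$)
$W{\left(A,u \right)} = - \frac{u}{88}$ ($W{\left(A,u \right)} = \frac{u}{-88} = u \left(- \frac{1}{88}\right) = - \frac{u}{88}$)
$F{\left(R \right)} = 8 - \frac{1}{-5 + R}$ ($F{\left(R \right)} = 8 - \frac{1}{R - 5} = 8 - \frac{1}{-5 + R}$)
$F{\left(13 \right)} + W{\left(h{\left(-8 \right)},109 \right)} = \frac{-41 + 8 \cdot 13}{-5 + 13} - \frac{109}{88} = \frac{-41 + 104}{8} - \frac{109}{88} = \frac{1}{8} \cdot 63 - \frac{109}{88} = \frac{63}{8} - \frac{109}{88} = \frac{73}{11}$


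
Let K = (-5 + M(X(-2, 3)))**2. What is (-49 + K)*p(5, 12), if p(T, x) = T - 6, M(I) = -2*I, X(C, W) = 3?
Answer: -72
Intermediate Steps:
K = 121 (K = (-5 - 2*3)**2 = (-5 - 6)**2 = (-11)**2 = 121)
p(T, x) = -6 + T
(-49 + K)*p(5, 12) = (-49 + 121)*(-6 + 5) = 72*(-1) = -72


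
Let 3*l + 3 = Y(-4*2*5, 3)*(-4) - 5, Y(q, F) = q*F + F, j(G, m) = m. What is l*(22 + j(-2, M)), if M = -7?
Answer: 2300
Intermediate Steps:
Y(q, F) = F + F*q (Y(q, F) = F*q + F = F + F*q)
l = 460/3 (l = -1 + ((3*(1 - 4*2*5))*(-4) - 5)/3 = -1 + ((3*(1 - 8*5))*(-4) - 5)/3 = -1 + ((3*(1 - 40))*(-4) - 5)/3 = -1 + ((3*(-39))*(-4) - 5)/3 = -1 + (-117*(-4) - 5)/3 = -1 + (468 - 5)/3 = -1 + (⅓)*463 = -1 + 463/3 = 460/3 ≈ 153.33)
l*(22 + j(-2, M)) = 460*(22 - 7)/3 = (460/3)*15 = 2300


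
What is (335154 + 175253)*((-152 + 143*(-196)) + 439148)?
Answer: 209760943976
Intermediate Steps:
(335154 + 175253)*((-152 + 143*(-196)) + 439148) = 510407*((-152 - 28028) + 439148) = 510407*(-28180 + 439148) = 510407*410968 = 209760943976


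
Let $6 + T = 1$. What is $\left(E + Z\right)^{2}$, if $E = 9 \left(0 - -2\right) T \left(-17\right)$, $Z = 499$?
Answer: $4116841$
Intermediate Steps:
$T = -5$ ($T = -6 + 1 = -5$)
$E = 1530$ ($E = 9 \left(0 - -2\right) \left(-5\right) \left(-17\right) = 9 \left(0 + 2\right) \left(-5\right) \left(-17\right) = 9 \cdot 2 \left(-5\right) \left(-17\right) = 9 \left(-10\right) \left(-17\right) = \left(-90\right) \left(-17\right) = 1530$)
$\left(E + Z\right)^{2} = \left(1530 + 499\right)^{2} = 2029^{2} = 4116841$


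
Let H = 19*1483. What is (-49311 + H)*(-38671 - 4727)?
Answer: 917173332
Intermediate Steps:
H = 28177
(-49311 + H)*(-38671 - 4727) = (-49311 + 28177)*(-38671 - 4727) = -21134*(-43398) = 917173332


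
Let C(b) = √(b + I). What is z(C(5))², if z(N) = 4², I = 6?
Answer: 256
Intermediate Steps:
C(b) = √(6 + b) (C(b) = √(b + 6) = √(6 + b))
z(N) = 16
z(C(5))² = 16² = 256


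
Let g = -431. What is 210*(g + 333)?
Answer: -20580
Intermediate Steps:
210*(g + 333) = 210*(-431 + 333) = 210*(-98) = -20580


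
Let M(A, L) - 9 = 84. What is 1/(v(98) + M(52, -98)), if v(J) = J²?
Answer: 1/9697 ≈ 0.00010312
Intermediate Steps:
M(A, L) = 93 (M(A, L) = 9 + 84 = 93)
1/(v(98) + M(52, -98)) = 1/(98² + 93) = 1/(9604 + 93) = 1/9697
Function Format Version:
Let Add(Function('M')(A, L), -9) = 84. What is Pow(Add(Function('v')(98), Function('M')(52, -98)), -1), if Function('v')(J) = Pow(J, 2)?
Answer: Rational(1, 9697) ≈ 0.00010312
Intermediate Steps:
Function('M')(A, L) = 93 (Function('M')(A, L) = Add(9, 84) = 93)
Pow(Add(Function('v')(98), Function('M')(52, -98)), -1) = Pow(Add(Pow(98, 2), 93), -1) = Pow(Add(9604, 93), -1) = Pow(9697, -1) = Rational(1, 9697)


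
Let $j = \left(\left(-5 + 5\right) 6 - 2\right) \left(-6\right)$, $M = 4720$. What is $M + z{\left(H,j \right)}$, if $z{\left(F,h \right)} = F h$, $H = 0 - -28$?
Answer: $5056$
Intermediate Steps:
$H = 28$ ($H = 0 + 28 = 28$)
$j = 12$ ($j = \left(0 \cdot 6 - 2\right) \left(-6\right) = \left(0 - 2\right) \left(-6\right) = \left(-2\right) \left(-6\right) = 12$)
$M + z{\left(H,j \right)} = 4720 + 28 \cdot 12 = 4720 + 336 = 5056$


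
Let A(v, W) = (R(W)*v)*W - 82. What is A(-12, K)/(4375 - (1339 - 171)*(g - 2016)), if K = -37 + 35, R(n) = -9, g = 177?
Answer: -298/2152327 ≈ -0.00013845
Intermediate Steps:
K = -2
A(v, W) = -82 - 9*W*v (A(v, W) = (-9*v)*W - 82 = -9*W*v - 82 = -82 - 9*W*v)
A(-12, K)/(4375 - (1339 - 171)*(g - 2016)) = (-82 - 9*(-2)*(-12))/(4375 - (1339 - 171)*(177 - 2016)) = (-82 - 216)/(4375 - 1168*(-1839)) = -298/(4375 - 1*(-2147952)) = -298/(4375 + 2147952) = -298/2152327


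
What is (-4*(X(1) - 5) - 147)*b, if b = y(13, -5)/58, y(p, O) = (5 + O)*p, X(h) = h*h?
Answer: 0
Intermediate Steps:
X(h) = h²
y(p, O) = p*(5 + O)
b = 0 (b = (13*(5 - 5))/58 = (13*0)*(1/58) = 0*(1/58) = 0)
(-4*(X(1) - 5) - 147)*b = (-4*(1² - 5) - 147)*0 = (-4*(1 - 5) - 147)*0 = (-4*(-4) - 147)*0 = (16 - 147)*0 = -131*0 = 0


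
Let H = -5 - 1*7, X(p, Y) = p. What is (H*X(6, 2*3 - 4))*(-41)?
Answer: 2952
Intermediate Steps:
H = -12 (H = -5 - 7 = -12)
(H*X(6, 2*3 - 4))*(-41) = -12*6*(-41) = -72*(-41) = 2952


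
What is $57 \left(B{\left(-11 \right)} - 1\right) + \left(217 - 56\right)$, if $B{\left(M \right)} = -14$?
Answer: $-694$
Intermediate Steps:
$57 \left(B{\left(-11 \right)} - 1\right) + \left(217 - 56\right) = 57 \left(-14 - 1\right) + \left(217 - 56\right) = 57 \left(-14 - 1\right) + 161 = 57 \left(-15\right) + 161 = -855 + 161 = -694$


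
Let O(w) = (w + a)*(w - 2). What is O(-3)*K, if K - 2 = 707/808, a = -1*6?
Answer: 1035/8 ≈ 129.38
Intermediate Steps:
a = -6
K = 23/8 (K = 2 + 707/808 = 2 + 707*(1/808) = 2 + 7/8 = 23/8 ≈ 2.8750)
O(w) = (-6 + w)*(-2 + w) (O(w) = (w - 6)*(w - 2) = (-6 + w)*(-2 + w))
O(-3)*K = (12 + (-3)² - 8*(-3))*(23/8) = (12 + 9 + 24)*(23/8) = 45*(23/8) = 1035/8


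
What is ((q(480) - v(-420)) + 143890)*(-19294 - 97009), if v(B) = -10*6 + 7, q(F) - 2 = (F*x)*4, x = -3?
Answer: -16071330055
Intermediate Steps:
q(F) = 2 - 12*F (q(F) = 2 + (F*(-3))*4 = 2 - 3*F*4 = 2 - 12*F)
v(B) = -53 (v(B) = -60 + 7 = -53)
((q(480) - v(-420)) + 143890)*(-19294 - 97009) = (((2 - 12*480) - 1*(-53)) + 143890)*(-19294 - 97009) = (((2 - 5760) + 53) + 143890)*(-116303) = ((-5758 + 53) + 143890)*(-116303) = (-5705 + 143890)*(-116303) = 138185*(-116303) = -16071330055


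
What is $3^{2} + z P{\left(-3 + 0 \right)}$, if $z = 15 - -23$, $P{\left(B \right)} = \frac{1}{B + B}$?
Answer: $\frac{8}{3} \approx 2.6667$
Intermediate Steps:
$P{\left(B \right)} = \frac{1}{2 B}$
$z = 38$ ($z = 15 + 23 = 38$)
$3^{2} + z P{\left(-3 + 0 \right)} = 3^{2} + 38 \frac{1}{2 \left(-3 + 0\right)} = 9 + 38 \frac{1}{2 \left(-3\right)} = 9 + 38 \cdot \frac{1}{2} \left(- \frac{1}{3}\right) = 9 + 38 \left(- \frac{1}{6}\right) = 9 - \frac{19}{3} = \frac{8}{3}$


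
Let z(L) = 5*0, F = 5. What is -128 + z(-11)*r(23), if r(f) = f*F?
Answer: -128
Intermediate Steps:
z(L) = 0
r(f) = 5*f (r(f) = f*5 = 5*f)
-128 + z(-11)*r(23) = -128 + 0*(5*23) = -128 + 0*115 = -128 + 0 = -128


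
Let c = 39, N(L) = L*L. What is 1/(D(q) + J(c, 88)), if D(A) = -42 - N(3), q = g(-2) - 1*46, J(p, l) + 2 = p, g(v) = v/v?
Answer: -1/14 ≈ -0.071429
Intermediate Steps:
N(L) = L²
g(v) = 1
J(p, l) = -2 + p
q = -45 (q = 1 - 1*46 = 1 - 46 = -45)
D(A) = -51 (D(A) = -42 - 1*3² = -42 - 1*9 = -42 - 9 = -51)
1/(D(q) + J(c, 88)) = 1/(-51 + (-2 + 39)) = 1/(-51 + 37) = 1/(-14) = -1/14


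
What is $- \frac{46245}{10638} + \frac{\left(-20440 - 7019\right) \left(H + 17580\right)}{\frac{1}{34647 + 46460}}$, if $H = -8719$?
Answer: $- \frac{69978482882002393}{3546} \approx -1.9734 \cdot 10^{13}$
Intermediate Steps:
$- \frac{46245}{10638} + \frac{\left(-20440 - 7019\right) \left(H + 17580\right)}{\frac{1}{34647 + 46460}} = - \frac{46245}{10638} + \frac{\left(-20440 - 7019\right) \left(-8719 + 17580\right)}{\frac{1}{34647 + 46460}} = \left(-46245\right) \frac{1}{10638} + \frac{\left(-27459\right) 8861}{\frac{1}{81107}} = - \frac{15415}{3546} - 243314199 \frac{1}{\frac{1}{81107}} = - \frac{15415}{3546} - 19734484738293 = - \frac{69978482882002393}{3546}$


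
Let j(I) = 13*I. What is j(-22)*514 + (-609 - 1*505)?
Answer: -148118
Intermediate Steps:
j(-22)*514 + (-609 - 1*505) = (13*(-22))*514 + (-609 - 1*505) = -286*514 + (-609 - 505) = -147004 - 1114 = -148118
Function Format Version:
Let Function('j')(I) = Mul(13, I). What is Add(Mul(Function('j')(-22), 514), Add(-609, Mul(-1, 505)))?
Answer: -148118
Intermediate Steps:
Add(Mul(Function('j')(-22), 514), Add(-609, Mul(-1, 505))) = Add(Mul(Mul(13, -22), 514), Add(-609, Mul(-1, 505))) = Add(Mul(-286, 514), Add(-609, -505)) = Add(-147004, -1114) = -148118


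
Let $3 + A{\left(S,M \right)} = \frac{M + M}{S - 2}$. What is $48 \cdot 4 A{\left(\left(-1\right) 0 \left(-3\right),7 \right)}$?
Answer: $-1920$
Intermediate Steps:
$A{\left(S,M \right)} = -3 + \frac{2 M}{-2 + S}$ ($A{\left(S,M \right)} = -3 + \frac{M + M}{S - 2} = -3 + \frac{2 M}{-2 + S}$)
$48 \cdot 4 A{\left(\left(-1\right) 0 \left(-3\right),7 \right)} = 48 \cdot 4 \frac{6 - 3 \left(-1\right) 0 \left(-3\right) + 2 \cdot 7}{-2 + \left(-1\right) 0 \left(-3\right)} = 192 \frac{6 - 3 \cdot 0 \left(-3\right) + 14}{-2 + 0 \left(-3\right)} = 192 \frac{6 - 0 + 14}{-2 + 0} = 192 \frac{6 + 0 + 14}{-2} = 192 \left(\left(- \frac{1}{2}\right) 20\right) = 192 \left(-10\right) = -1920$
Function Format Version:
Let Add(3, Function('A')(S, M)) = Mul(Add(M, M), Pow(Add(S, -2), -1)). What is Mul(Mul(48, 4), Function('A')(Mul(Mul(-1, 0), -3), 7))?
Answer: -1920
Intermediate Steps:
Function('A')(S, M) = Add(-3, Mul(2, M, Pow(Add(-2, S), -1))) (Function('A')(S, M) = Add(-3, Mul(Add(M, M), Pow(Add(S, -2), -1))) = Add(-3, Mul(Mul(2, M), Pow(Add(-2, S), -1))) = Add(-3, Mul(2, M, Pow(Add(-2, S), -1))))
Mul(Mul(48, 4), Function('A')(Mul(Mul(-1, 0), -3), 7)) = Mul(Mul(48, 4), Mul(Pow(Add(-2, Mul(Mul(-1, 0), -3)), -1), Add(6, Mul(-3, Mul(Mul(-1, 0), -3)), Mul(2, 7)))) = Mul(192, Mul(Pow(Add(-2, Mul(0, -3)), -1), Add(6, Mul(-3, Mul(0, -3)), 14))) = Mul(192, Mul(Pow(Add(-2, 0), -1), Add(6, Mul(-3, 0), 14))) = Mul(192, Mul(Pow(-2, -1), Add(6, 0, 14))) = Mul(192, Mul(Rational(-1, 2), 20)) = Mul(192, -10) = -1920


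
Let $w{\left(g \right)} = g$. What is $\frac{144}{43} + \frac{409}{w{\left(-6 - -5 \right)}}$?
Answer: $- \frac{17443}{43} \approx -405.65$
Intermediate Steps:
$\frac{144}{43} + \frac{409}{w{\left(-6 - -5 \right)}} = \frac{144}{43} + \frac{409}{-6 - -5} = 144 \cdot \frac{1}{43} + \frac{409}{-6 + 5} = \frac{144}{43} + \frac{409}{-1} = \frac{144}{43} + 409 \left(-1\right) = \frac{144}{43} - 409 = - \frac{17443}{43}$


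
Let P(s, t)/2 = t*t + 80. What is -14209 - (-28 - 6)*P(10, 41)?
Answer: 105539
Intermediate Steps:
P(s, t) = 160 + 2*t² (P(s, t) = 2*(t*t + 80) = 2*(t² + 80) = 2*(80 + t²) = 160 + 2*t²)
-14209 - (-28 - 6)*P(10, 41) = -14209 - (-28 - 6)*(160 + 2*41²) = -14209 - (-34)*(160 + 2*1681) = -14209 - (-34)*(160 + 3362) = -14209 - (-34)*3522 = -14209 - 1*(-119748) = -14209 + 119748 = 105539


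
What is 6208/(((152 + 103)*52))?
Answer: 1552/3315 ≈ 0.46817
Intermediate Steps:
6208/(((152 + 103)*52)) = 6208/((255*52)) = 6208/13260 = 6208*(1/13260) = 1552/3315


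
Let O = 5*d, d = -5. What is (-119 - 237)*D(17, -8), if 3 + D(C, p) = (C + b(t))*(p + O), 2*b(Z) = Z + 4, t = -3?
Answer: 206658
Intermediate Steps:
b(Z) = 2 + Z/2 (b(Z) = (Z + 4)/2 = (4 + Z)/2 = 2 + Z/2)
O = -25 (O = 5*(-5) = -25)
D(C, p) = -3 + (½ + C)*(-25 + p) (D(C, p) = -3 + (C + (2 + (½)*(-3)))*(p - 25) = -3 + (C + (2 - 3/2))*(-25 + p) = -3 + (C + ½)*(-25 + p) = -3 + (½ + C)*(-25 + p))
(-119 - 237)*D(17, -8) = (-119 - 237)*(-31/2 + (½)*(-8) - 25*17 + 17*(-8)) = -356*(-31/2 - 4 - 425 - 136) = -356*(-1161/2) = 206658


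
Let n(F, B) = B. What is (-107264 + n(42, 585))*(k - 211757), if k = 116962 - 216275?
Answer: 33184636530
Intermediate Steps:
k = -99313
(-107264 + n(42, 585))*(k - 211757) = (-107264 + 585)*(-99313 - 211757) = -106679*(-311070) = 33184636530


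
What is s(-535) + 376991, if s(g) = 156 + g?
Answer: 376612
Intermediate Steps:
s(-535) + 376991 = (156 - 535) + 376991 = -379 + 376991 = 376612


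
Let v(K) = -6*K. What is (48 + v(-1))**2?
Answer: 2916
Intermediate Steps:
v(K) = -6*K
(48 + v(-1))**2 = (48 - 6*(-1))**2 = (48 + 6)**2 = 54**2 = 2916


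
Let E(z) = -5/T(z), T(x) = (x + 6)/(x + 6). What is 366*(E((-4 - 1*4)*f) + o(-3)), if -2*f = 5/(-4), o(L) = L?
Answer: -2928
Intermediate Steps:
T(x) = 1 (T(x) = (6 + x)/(6 + x) = 1)
f = 5/8 (f = -5/(2*(-4)) = -5*(-1)/(2*4) = -½*(-5/4) = 5/8 ≈ 0.62500)
E(z) = -5 (E(z) = -5/1 = -5*1 = -5)
366*(E((-4 - 1*4)*f) + o(-3)) = 366*(-5 - 3) = 366*(-8) = -2928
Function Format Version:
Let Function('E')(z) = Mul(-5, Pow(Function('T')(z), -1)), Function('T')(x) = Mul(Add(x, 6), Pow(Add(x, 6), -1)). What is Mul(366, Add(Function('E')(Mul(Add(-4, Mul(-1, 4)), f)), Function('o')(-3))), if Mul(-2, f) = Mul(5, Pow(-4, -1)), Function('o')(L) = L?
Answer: -2928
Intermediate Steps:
Function('T')(x) = 1 (Function('T')(x) = Mul(Add(6, x), Pow(Add(6, x), -1)) = 1)
f = Rational(5, 8) (f = Mul(Rational(-1, 2), Mul(5, Pow(-4, -1))) = Mul(Rational(-1, 2), Mul(5, Rational(-1, 4))) = Mul(Rational(-1, 2), Rational(-5, 4)) = Rational(5, 8) ≈ 0.62500)
Function('E')(z) = -5 (Function('E')(z) = Mul(-5, Pow(1, -1)) = Mul(-5, 1) = -5)
Mul(366, Add(Function('E')(Mul(Add(-4, Mul(-1, 4)), f)), Function('o')(-3))) = Mul(366, Add(-5, -3)) = Mul(366, -8) = -2928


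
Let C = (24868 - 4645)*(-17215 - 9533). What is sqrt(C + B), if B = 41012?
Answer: 4*I*sqrt(33805237) ≈ 23257.0*I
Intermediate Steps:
C = -540924804 (C = 20223*(-26748) = -540924804)
sqrt(C + B) = sqrt(-540924804 + 41012) = sqrt(-540883792) = 4*I*sqrt(33805237)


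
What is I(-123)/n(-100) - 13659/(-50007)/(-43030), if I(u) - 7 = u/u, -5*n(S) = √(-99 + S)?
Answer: -4553/717267070 + 40*I*√199/199 ≈ -6.3477e-6 + 2.8355*I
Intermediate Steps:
n(S) = -√(-99 + S)/5
I(u) = 8 (I(u) = 7 + u/u = 7 + 1 = 8)
I(-123)/n(-100) - 13659/(-50007)/(-43030) = 8/((-√(-99 - 100)/5)) - 13659/(-50007)/(-43030) = 8/((-I*√199/5)) - 13659*(-1/50007)*(-1/43030) = 8/((-I*√199/5)) + (4553/16669)*(-1/43030) = 8/((-I*√199/5)) - 4553/717267070 = 8*(5*I*√199/199) - 4553/717267070 = 40*I*√199/199 - 4553/717267070 = -4553/717267070 + 40*I*√199/199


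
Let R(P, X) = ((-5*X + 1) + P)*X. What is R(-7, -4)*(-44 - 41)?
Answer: 4760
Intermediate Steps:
R(P, X) = X*(1 + P - 5*X) (R(P, X) = ((1 - 5*X) + P)*X = (1 + P - 5*X)*X = X*(1 + P - 5*X))
R(-7, -4)*(-44 - 41) = (-4*(1 - 7 - 5*(-4)))*(-44 - 41) = -4*(1 - 7 + 20)*(-85) = -4*14*(-85) = -56*(-85) = 4760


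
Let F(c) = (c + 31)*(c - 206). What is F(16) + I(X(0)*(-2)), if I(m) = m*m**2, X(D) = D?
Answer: -8930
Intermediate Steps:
F(c) = (-206 + c)*(31 + c) (F(c) = (31 + c)*(-206 + c) = (-206 + c)*(31 + c))
I(m) = m**3
F(16) + I(X(0)*(-2)) = (-6386 + 16**2 - 175*16) + (0*(-2))**3 = (-6386 + 256 - 2800) + 0**3 = -8930 + 0 = -8930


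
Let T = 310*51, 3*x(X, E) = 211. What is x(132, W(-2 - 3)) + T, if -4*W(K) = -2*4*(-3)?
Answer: 47641/3 ≈ 15880.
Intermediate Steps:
W(K) = -6 (W(K) = -(-2*4)*(-3)/4 = -(-2)*(-3) = -¼*24 = -6)
x(X, E) = 211/3 (x(X, E) = (⅓)*211 = 211/3)
T = 15810
x(132, W(-2 - 3)) + T = 211/3 + 15810 = 47641/3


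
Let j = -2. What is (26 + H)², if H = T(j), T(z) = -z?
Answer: 784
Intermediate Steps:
H = 2 (H = -1*(-2) = 2)
(26 + H)² = (26 + 2)² = 28² = 784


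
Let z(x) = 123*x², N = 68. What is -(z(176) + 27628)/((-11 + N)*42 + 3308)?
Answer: -1918838/2851 ≈ -673.04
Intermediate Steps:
-(z(176) + 27628)/((-11 + N)*42 + 3308) = -(123*176² + 27628)/((-11 + 68)*42 + 3308) = -(123*30976 + 27628)/(57*42 + 3308) = -(3810048 + 27628)/(2394 + 3308) = -3837676/5702 = -1*1918838/2851 = -1918838/2851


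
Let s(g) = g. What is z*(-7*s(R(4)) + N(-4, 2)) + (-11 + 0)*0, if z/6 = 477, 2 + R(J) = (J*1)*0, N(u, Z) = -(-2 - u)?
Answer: 34344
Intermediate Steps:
N(u, Z) = 2 + u
R(J) = -2 (R(J) = -2 + (J*1)*0 = -2 + J*0 = -2 + 0 = -2)
z = 2862 (z = 6*477 = 2862)
z*(-7*s(R(4)) + N(-4, 2)) + (-11 + 0)*0 = 2862*(-7*(-2) + (2 - 4)) + (-11 + 0)*0 = 2862*(14 - 2) - 11*0 = 2862*12 + 0 = 34344 + 0 = 34344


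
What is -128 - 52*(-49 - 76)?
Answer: 6372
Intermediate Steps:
-128 - 52*(-49 - 76) = -128 - 52*(-125) = -128 + 6500 = 6372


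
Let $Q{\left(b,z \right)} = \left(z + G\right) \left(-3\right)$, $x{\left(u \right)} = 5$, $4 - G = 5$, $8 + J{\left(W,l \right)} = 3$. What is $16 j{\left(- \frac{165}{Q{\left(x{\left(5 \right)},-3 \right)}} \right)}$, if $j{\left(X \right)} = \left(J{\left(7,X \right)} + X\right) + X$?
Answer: $-520$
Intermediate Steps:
$J{\left(W,l \right)} = -5$ ($J{\left(W,l \right)} = -8 + 3 = -5$)
$G = -1$ ($G = 4 - 5 = -1$)
$Q{\left(b,z \right)} = 3 - 3 z$ ($Q{\left(b,z \right)} = \left(z - 1\right) \left(-3\right) = \left(-1 + z\right) \left(-3\right) = 3 - 3 z$)
$j{\left(X \right)} = -5 + 2 X$ ($j{\left(X \right)} = \left(-5 + X\right) + X = -5 + 2 X$)
$16 j{\left(- \frac{165}{Q{\left(x{\left(5 \right)},-3 \right)}} \right)} = 16 \left(-5 + 2 \left(- \frac{165}{3 - -9}\right)\right) = 16 \left(-5 + 2 \left(- \frac{165}{3 + 9}\right)\right) = 16 \left(-5 + 2 \left(- \frac{165}{12}\right)\right) = 16 \left(-5 + 2 \left(\left(-165\right) \frac{1}{12}\right)\right) = 16 \left(-5 + 2 \left(- \frac{55}{4}\right)\right) = 16 \left(-5 - \frac{55}{2}\right) = 16 \left(- \frac{65}{2}\right) = -520$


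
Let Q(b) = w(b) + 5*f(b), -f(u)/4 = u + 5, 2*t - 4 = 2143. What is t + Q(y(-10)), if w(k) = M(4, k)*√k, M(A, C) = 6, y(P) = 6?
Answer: 1707/2 + 6*√6 ≈ 868.20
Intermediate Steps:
t = 2147/2 (t = 2 + (½)*2143 = 2 + 2143/2 = 2147/2 ≈ 1073.5)
f(u) = -20 - 4*u (f(u) = -4*(u + 5) = -4*(5 + u) = -20 - 4*u)
w(k) = 6*√k
Q(b) = -100 - 20*b + 6*√b (Q(b) = 6*√b + 5*(-20 - 4*b) = 6*√b + (-100 - 20*b) = -100 - 20*b + 6*√b)
t + Q(y(-10)) = 2147/2 + (-100 - 20*6 + 6*√6) = 2147/2 + (-100 - 120 + 6*√6) = 2147/2 + (-220 + 6*√6) = 1707/2 + 6*√6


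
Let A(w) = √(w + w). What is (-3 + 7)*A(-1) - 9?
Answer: -9 + 4*I*√2 ≈ -9.0 + 5.6569*I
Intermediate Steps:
A(w) = √2*√w (A(w) = √(2*w) = √2*√w)
(-3 + 7)*A(-1) - 9 = (-3 + 7)*(√2*√(-1)) - 9 = 4*(√2*I) - 9 = 4*(I*√2) - 9 = 4*I*√2 - 9 = -9 + 4*I*√2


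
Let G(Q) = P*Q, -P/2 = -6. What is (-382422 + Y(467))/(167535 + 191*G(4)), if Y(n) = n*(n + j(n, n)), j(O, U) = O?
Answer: 53756/176703 ≈ 0.30422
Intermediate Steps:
Y(n) = 2*n² (Y(n) = n*(n + n) = n*(2*n) = 2*n²)
P = 12 (P = -2*(-6) = 12)
G(Q) = 12*Q
(-382422 + Y(467))/(167535 + 191*G(4)) = (-382422 + 2*467²)/(167535 + 191*(12*4)) = (-382422 + 2*218089)/(167535 + 191*48) = (-382422 + 436178)/(167535 + 9168) = 53756/176703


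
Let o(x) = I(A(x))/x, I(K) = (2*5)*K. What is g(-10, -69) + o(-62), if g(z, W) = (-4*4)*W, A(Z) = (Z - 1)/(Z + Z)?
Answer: 4243461/3844 ≈ 1103.9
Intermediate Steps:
A(Z) = (-1 + Z)/(2*Z) (A(Z) = (-1 + Z)/((2*Z)) = (-1 + Z)*(1/(2*Z)) = (-1 + Z)/(2*Z))
g(z, W) = -16*W
I(K) = 10*K
o(x) = 5*(-1 + x)/x² (o(x) = (10*((-1 + x)/(2*x)))/x = (5*(-1 + x)/x)/x = 5*(-1 + x)/x²)
g(-10, -69) + o(-62) = -16*(-69) + 5*(-1 - 62)/(-62)² = 1104 + 5*(1/3844)*(-63) = 1104 - 315/3844 = 4243461/3844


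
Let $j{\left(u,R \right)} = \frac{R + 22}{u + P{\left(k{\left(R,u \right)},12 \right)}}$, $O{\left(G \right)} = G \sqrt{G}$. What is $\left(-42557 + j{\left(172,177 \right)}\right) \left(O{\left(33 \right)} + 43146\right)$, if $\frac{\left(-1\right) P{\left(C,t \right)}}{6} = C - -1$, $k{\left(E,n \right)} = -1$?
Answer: $- \frac{157905838665}{86} - \frac{241546965 \sqrt{33}}{172} \approx -1.8442 \cdot 10^{9}$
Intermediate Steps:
$P{\left(C,t \right)} = -6 - 6 C$ ($P{\left(C,t \right)} = - 6 \left(C - -1\right) = - 6 \left(C + 1\right) = - 6 \left(1 + C\right) = -6 - 6 C$)
$O{\left(G \right)} = G^{\frac{3}{2}}$
$j{\left(u,R \right)} = \frac{22 + R}{u}$ ($j{\left(u,R \right)} = \frac{R + 22}{u - 0} = \frac{22 + R}{u + \left(-6 + 6\right)} = \frac{22 + R}{u + 0} = \frac{22 + R}{u}$)
$\left(-42557 + j{\left(172,177 \right)}\right) \left(O{\left(33 \right)} + 43146\right) = \left(-42557 + \frac{22 + 177}{172}\right) \left(33^{\frac{3}{2}} + 43146\right) = \left(-42557 + \frac{1}{172} \cdot 199\right) \left(33 \sqrt{33} + 43146\right) = \left(-42557 + \frac{199}{172}\right) \left(43146 + 33 \sqrt{33}\right) = - \frac{7319605 \left(43146 + 33 \sqrt{33}\right)}{172} = - \frac{157905838665}{86} - \frac{241546965 \sqrt{33}}{172}$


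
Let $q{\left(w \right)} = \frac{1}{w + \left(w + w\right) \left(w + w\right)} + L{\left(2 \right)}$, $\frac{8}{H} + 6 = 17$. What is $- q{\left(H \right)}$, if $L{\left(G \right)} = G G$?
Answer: $- \frac{1497}{344} \approx -4.3517$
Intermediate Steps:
$L{\left(G \right)} = G^{2}$
$H = \frac{8}{11}$ ($H = \frac{8}{-6 + 17} = \frac{8}{11} \approx 0.72727$)
$q{\left(w \right)} = 4 + \frac{1}{w + 4 w^{2}}$ ($q{\left(w \right)} = \frac{1}{w + \left(w + w\right) \left(w + w\right)} + 2^{2} = \frac{1}{w + 2 w 2 w} + 4 = \frac{1}{w + 4 w^{2}} + 4 = 4 + \frac{1}{w + 4 w^{2}}$)
$- q{\left(H \right)} = - \frac{1 + 4 \cdot \frac{8}{11} + 16 \left(\frac{8}{11}\right)^{2}}{\frac{8}{11} \left(1 + 4 \cdot \frac{8}{11}\right)} = - \frac{11 \left(1 + \frac{32}{11} + 16 \cdot \frac{64}{121}\right)}{8 \left(1 + \frac{32}{11}\right)} = - \frac{11 \left(1 + \frac{32}{11} + \frac{1024}{121}\right)}{8 \cdot \frac{43}{11}} = - \frac{11 \cdot 11 \cdot 1497}{8 \cdot 43 \cdot 121} = \left(-1\right) \frac{1497}{344} = - \frac{1497}{344}$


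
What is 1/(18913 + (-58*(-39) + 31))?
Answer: 1/21206 ≈ 4.7156e-5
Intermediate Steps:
1/(18913 + (-58*(-39) + 31)) = 1/(18913 + (2262 + 31)) = 1/(18913 + 2293) = 1/21206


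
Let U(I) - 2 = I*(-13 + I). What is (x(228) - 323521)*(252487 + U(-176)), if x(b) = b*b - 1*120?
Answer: -77626802721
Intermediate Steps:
x(b) = -120 + b² (x(b) = b² - 120 = -120 + b²)
U(I) = 2 + I*(-13 + I)
(x(228) - 323521)*(252487 + U(-176)) = ((-120 + 228²) - 323521)*(252487 + (2 + (-176)² - 13*(-176))) = ((-120 + 51984) - 323521)*(252487 + (2 + 30976 + 2288)) = (51864 - 323521)*(252487 + 33266) = -271657*285753 = -77626802721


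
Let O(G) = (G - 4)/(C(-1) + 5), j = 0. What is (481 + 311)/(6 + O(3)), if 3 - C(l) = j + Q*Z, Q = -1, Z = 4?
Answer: 9504/71 ≈ 133.86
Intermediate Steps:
C(l) = 7 (C(l) = 3 - (0 - 1*4) = 3 - (0 - 4) = 3 - 1*(-4) = 3 + 4 = 7)
O(G) = -⅓ + G/12 (O(G) = (G - 4)/(7 + 5) = (-4 + G)/12 = (-4 + G)*(1/12) = -⅓ + G/12)
(481 + 311)/(6 + O(3)) = (481 + 311)/(6 + (-⅓ + (1/12)*3)) = 792/(6 + (-⅓ + ¼)) = 792/(6 - 1/12) = 792/(71/12) = 792*(12/71) = 9504/71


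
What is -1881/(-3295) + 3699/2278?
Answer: 16473123/7506010 ≈ 2.1947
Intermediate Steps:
-1881/(-3295) + 3699/2278 = -1881*(-1/3295) + 3699*(1/2278) = 1881/3295 + 3699/2278 = 16473123/7506010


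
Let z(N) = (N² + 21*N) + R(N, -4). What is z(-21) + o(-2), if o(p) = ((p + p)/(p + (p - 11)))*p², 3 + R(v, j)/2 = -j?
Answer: 46/15 ≈ 3.0667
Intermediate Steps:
R(v, j) = -6 - 2*j (R(v, j) = -6 + 2*(-j) = -6 - 2*j)
o(p) = 2*p³/(-11 + 2*p) (o(p) = ((2*p)/(p + (-11 + p)))*p² = ((2*p)/(-11 + 2*p))*p² = (2*p/(-11 + 2*p))*p² = 2*p³/(-11 + 2*p))
z(N) = 2 + N² + 21*N (z(N) = (N² + 21*N) + (-6 - 2*(-4)) = (N² + 21*N) + (-6 + 8) = (N² + 21*N) + 2 = 2 + N² + 21*N)
z(-21) + o(-2) = (2 + (-21)² + 21*(-21)) + 2*(-2)³/(-11 + 2*(-2)) = (2 + 441 - 441) + 2*(-8)/(-11 - 4) = 2 + 2*(-8)/(-15) = 2 + 2*(-8)*(-1/15) = 2 + 16/15 = 46/15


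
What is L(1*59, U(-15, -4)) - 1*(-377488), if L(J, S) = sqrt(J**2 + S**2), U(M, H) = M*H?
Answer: 377488 + sqrt(7081) ≈ 3.7757e+5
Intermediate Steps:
U(M, H) = H*M
L(1*59, U(-15, -4)) - 1*(-377488) = sqrt((1*59)**2 + (-4*(-15))**2) - 1*(-377488) = sqrt(59**2 + 60**2) + 377488 = sqrt(3481 + 3600) + 377488 = sqrt(7081) + 377488 = 377488 + sqrt(7081)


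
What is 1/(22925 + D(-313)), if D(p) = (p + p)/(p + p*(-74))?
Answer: 73/1673523 ≈ 4.3621e-5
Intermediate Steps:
D(p) = -2/73 (D(p) = (2*p)/(p - 74*p) = (2*p)/((-73*p)) = (2*p)*(-1/(73*p)) = -2/73)
1/(22925 + D(-313)) = 1/(22925 - 2/73) = 1/(1673523/73) = 73/1673523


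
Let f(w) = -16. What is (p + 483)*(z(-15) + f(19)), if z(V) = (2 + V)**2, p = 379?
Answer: 131886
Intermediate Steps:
(p + 483)*(z(-15) + f(19)) = (379 + 483)*((2 - 15)**2 - 16) = 862*((-13)**2 - 16) = 862*(169 - 16) = 862*153 = 131886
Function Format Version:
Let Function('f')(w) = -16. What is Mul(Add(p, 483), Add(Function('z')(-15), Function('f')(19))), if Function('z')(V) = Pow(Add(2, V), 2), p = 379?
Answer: 131886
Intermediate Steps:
Mul(Add(p, 483), Add(Function('z')(-15), Function('f')(19))) = Mul(Add(379, 483), Add(Pow(Add(2, -15), 2), -16)) = Mul(862, Add(Pow(-13, 2), -16)) = Mul(862, Add(169, -16)) = Mul(862, 153) = 131886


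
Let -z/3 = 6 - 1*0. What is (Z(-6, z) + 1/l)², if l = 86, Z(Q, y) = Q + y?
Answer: 4255969/7396 ≈ 575.44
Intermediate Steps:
z = -18 (z = -3*(6 - 1*0) = -3*(6 + 0) = -3*6 = -18)
(Z(-6, z) + 1/l)² = ((-6 - 18) + 1/86)² = (-24 + 1/86)² = (-2063/86)² = 4255969/7396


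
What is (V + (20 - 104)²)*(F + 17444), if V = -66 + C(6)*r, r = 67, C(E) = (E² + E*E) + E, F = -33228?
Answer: -192817344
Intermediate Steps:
C(E) = E + 2*E² (C(E) = (E² + E²) + E = 2*E² + E = E + 2*E²)
V = 5160 (V = -66 + (6*(1 + 2*6))*67 = -66 + (6*(1 + 12))*67 = -66 + (6*13)*67 = -66 + 78*67 = -66 + 5226 = 5160)
(V + (20 - 104)²)*(F + 17444) = (5160 + (20 - 104)²)*(-33228 + 17444) = (5160 + (-84)²)*(-15784) = (5160 + 7056)*(-15784) = 12216*(-15784) = -192817344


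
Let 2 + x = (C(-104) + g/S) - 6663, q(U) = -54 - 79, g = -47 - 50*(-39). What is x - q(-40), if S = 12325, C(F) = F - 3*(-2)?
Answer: -81712847/12325 ≈ -6629.8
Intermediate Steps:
C(F) = 6 + F (C(F) = F + 6 = 6 + F)
g = 1903 (g = -47 + 1950 = 1903)
q(U) = -133
x = -83352072/12325 (x = -2 + (((6 - 104) + 1903/12325) - 6663) = -2 + ((-98 + 1903*(1/12325)) - 6663) = -2 + ((-98 + 1903/12325) - 6663) = -2 + (-1205947/12325 - 6663) = -2 - 83327422/12325 = -83352072/12325 ≈ -6762.8)
x - q(-40) = -83352072/12325 - 1*(-133) = -83352072/12325 + 133 = -81712847/12325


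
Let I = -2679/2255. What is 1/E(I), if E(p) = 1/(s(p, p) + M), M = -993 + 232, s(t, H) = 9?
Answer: -752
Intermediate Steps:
M = -761
I = -2679/2255 (I = -2679*1/2255 = -2679/2255 ≈ -1.1880)
E(p) = -1/752 (E(p) = 1/(9 - 761) = 1/(-752) = -1/752)
1/E(I) = 1/(-1/752) = -752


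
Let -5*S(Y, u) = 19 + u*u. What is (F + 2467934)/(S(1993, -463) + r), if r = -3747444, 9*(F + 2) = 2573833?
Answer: -123926105/170564472 ≈ -0.72656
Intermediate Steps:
F = 2573815/9 (F = -2 + (1/9)*2573833 = -2 + 2573833/9 = 2573815/9 ≈ 2.8598e+5)
S(Y, u) = -19/5 - u**2/5 (S(Y, u) = -(19 + u*u)/5 = -(19 + u**2)/5 = -19/5 - u**2/5)
(F + 2467934)/(S(1993, -463) + r) = (2573815/9 + 2467934)/((-19/5 - 1/5*(-463)**2) - 3747444) = 24785221/(9*((-19/5 - 1/5*214369) - 3747444)) = 24785221/(9*((-19/5 - 214369/5) - 3747444)) = 24785221/(9*(-214388/5 - 3747444)) = 24785221/(9*(-18951608/5)) = (24785221/9)*(-5/18951608) = -123926105/170564472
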